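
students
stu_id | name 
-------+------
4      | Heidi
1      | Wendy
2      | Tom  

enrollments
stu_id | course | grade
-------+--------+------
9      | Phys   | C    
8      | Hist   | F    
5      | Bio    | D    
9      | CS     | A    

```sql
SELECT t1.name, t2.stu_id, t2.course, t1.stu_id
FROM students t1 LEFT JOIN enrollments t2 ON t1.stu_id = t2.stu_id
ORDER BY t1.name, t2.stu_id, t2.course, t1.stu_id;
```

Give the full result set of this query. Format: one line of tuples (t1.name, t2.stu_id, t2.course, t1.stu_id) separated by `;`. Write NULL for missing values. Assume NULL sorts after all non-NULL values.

(Heidi, NULL, NULL, 4); (Tom, NULL, NULL, 2); (Wendy, NULL, NULL, 1)

LEFT JOIN keeps every row from `students`; unmatched rows get NULL for `enrollments`'s columns.
Matching on t1.stu_id = t2.stu_id.
- stu_id=4: no t2 row matches, row kept with t2 columns NULL.
- stu_id=1: no t2 row matches, row kept with t2 columns NULL.
- stu_id=2: no t2 row matches, row kept with t2 columns NULL.
After projecting and ordering:
t1.name | t2.stu_id | t2.course | t1.stu_id
Heidi | NULL | NULL | 4
Tom | NULL | NULL | 2
Wendy | NULL | NULL | 1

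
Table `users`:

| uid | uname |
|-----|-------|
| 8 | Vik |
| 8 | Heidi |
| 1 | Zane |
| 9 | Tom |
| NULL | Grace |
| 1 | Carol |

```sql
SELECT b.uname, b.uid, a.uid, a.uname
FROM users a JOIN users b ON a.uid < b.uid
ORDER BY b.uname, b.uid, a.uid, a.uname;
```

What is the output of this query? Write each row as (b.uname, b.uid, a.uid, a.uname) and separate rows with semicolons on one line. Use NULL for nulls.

(Heidi, 8, 1, Carol); (Heidi, 8, 1, Zane); (Tom, 9, 1, Carol); (Tom, 9, 1, Zane); (Tom, 9, 8, Heidi); (Tom, 9, 8, Vik); (Vik, 8, 1, Carol); (Vik, 8, 1, Zane)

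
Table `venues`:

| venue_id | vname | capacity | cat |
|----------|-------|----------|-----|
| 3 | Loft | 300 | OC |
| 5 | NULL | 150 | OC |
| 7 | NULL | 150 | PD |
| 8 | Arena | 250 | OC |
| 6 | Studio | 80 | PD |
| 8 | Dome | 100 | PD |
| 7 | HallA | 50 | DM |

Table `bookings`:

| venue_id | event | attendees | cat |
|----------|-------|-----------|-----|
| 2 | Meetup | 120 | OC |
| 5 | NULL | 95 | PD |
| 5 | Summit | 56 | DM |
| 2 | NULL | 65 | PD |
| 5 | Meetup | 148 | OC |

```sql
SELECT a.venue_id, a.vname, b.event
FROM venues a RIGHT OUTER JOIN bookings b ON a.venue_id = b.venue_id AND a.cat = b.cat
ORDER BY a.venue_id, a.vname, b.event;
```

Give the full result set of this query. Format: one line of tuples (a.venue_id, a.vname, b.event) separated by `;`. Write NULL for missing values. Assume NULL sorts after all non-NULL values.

(5, NULL, Meetup); (NULL, NULL, Meetup); (NULL, NULL, Summit); (NULL, NULL, NULL); (NULL, NULL, NULL)

RIGHT JOIN keeps every row from `bookings`; unmatched rows get NULL for `venues`'s columns.
Matching on a.venue_id = b.venue_id AND a.cat = b.cat.
- a row (venue_id=3, cat=OC): no match.
- a row (venue_id=5, cat=OC): matches 1 b row(s) → 1 output row(s).
- a row (venue_id=7, cat=PD): no match.
- a row (venue_id=8, cat=OC): no match.
- a row (venue_id=6, cat=PD): no match.
- a row (venue_id=8, cat=PD): no match.
- a row (venue_id=7, cat=DM): no match.
- plus 4 unmatched b row(s), each kept with NULL a columns.
After projecting and ordering:
a.venue_id | a.vname | b.event
5 | NULL | Meetup
NULL | NULL | Meetup
NULL | NULL | Summit
NULL | NULL | NULL
NULL | NULL | NULL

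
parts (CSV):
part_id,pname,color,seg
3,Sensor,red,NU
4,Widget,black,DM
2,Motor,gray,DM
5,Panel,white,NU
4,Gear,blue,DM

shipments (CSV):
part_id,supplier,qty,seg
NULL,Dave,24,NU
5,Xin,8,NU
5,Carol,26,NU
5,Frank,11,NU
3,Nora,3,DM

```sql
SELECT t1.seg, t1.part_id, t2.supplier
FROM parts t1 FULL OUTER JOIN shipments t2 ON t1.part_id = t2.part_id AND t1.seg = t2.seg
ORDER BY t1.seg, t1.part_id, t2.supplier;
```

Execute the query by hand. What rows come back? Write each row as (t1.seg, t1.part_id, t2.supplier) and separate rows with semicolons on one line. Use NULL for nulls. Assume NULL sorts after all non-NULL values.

(DM, 2, NULL); (DM, 4, NULL); (DM, 4, NULL); (NU, 3, NULL); (NU, 5, Carol); (NU, 5, Frank); (NU, 5, Xin); (NULL, NULL, Dave); (NULL, NULL, Nora)

FULL OUTER JOIN keeps every row from both sides; unmatched rows get NULL for the other side's columns.
Matching on t1.part_id = t2.part_id AND t1.seg = t2.seg. A NULL in a compared column never satisfies the condition.
- part_id=3, seg=NU: no t2 row matches, row kept with t2 columns NULL.
- part_id=4, seg=DM: no t2 row matches, row kept with t2 columns NULL.
- part_id=2, seg=DM: no t2 row matches, row kept with t2 columns NULL.
- part_id=5, seg=NU: 3 matching t2 row(s), so 3 row(s) emitted.
- part_id=4, seg=DM: no t2 row matches, row kept with t2 columns NULL.
- plus 2 unmatched t2 row(s), each kept with NULL t1 columns.
After projecting and ordering:
t1.seg | t1.part_id | t2.supplier
DM | 2 | NULL
DM | 4 | NULL
DM | 4 | NULL
NU | 3 | NULL
NU | 5 | Carol
NU | 5 | Frank
NU | 5 | Xin
NULL | NULL | Dave
NULL | NULL | Nora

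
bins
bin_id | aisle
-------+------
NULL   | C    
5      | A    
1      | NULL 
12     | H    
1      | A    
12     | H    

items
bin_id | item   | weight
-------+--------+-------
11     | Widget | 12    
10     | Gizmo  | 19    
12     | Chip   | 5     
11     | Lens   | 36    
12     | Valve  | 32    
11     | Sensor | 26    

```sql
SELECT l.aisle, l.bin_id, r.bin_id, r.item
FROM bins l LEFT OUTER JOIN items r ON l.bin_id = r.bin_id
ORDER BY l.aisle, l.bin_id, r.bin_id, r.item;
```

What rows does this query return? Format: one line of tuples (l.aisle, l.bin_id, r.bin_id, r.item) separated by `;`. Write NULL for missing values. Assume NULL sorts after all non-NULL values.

(A, 1, NULL, NULL); (A, 5, NULL, NULL); (C, NULL, NULL, NULL); (H, 12, 12, Chip); (H, 12, 12, Chip); (H, 12, 12, Valve); (H, 12, 12, Valve); (NULL, 1, NULL, NULL)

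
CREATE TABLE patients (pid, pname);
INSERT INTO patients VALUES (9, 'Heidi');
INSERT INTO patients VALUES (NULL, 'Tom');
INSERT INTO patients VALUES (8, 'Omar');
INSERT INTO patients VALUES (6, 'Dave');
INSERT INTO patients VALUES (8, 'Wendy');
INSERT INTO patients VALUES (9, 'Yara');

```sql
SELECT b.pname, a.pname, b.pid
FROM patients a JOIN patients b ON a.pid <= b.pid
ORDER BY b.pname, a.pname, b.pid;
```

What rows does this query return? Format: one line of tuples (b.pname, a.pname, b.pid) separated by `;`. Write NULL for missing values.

(Dave, Dave, 6); (Heidi, Dave, 9); (Heidi, Heidi, 9); (Heidi, Omar, 9); (Heidi, Wendy, 9); (Heidi, Yara, 9); (Omar, Dave, 8); (Omar, Omar, 8); (Omar, Wendy, 8); (Wendy, Dave, 8); (Wendy, Omar, 8); (Wendy, Wendy, 8); (Yara, Dave, 9); (Yara, Heidi, 9); (Yara, Omar, 9); (Yara, Wendy, 9); (Yara, Yara, 9)

INNER JOIN keeps only pairs where the ON condition holds.
Matching on a.pid <= b.pid. A NULL in a compared column never satisfies the condition.
- a row (pid=9): matches 2 b row(s) → 2 output row(s).
- a row (pid=NULL): no match → dropped.
- a row (pid=8): matches 4 b row(s) → 4 output row(s).
- a row (pid=6): matches 5 b row(s) → 5 output row(s).
- a row (pid=8): matches 4 b row(s) → 4 output row(s).
- a row (pid=9): matches 2 b row(s) → 2 output row(s).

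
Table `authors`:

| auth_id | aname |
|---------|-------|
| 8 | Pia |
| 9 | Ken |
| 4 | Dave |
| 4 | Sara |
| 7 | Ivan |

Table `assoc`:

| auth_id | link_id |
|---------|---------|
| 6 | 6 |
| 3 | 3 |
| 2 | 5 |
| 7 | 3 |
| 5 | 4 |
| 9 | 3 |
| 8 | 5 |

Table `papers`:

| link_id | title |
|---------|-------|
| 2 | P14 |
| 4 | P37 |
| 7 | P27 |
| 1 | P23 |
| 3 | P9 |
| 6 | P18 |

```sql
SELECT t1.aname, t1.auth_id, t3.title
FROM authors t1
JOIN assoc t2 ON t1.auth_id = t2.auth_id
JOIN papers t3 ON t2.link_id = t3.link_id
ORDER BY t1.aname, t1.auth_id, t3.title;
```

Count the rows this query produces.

Joins associate left-to-right: authors INNER JOIN assoc on auth_id gives 3 intermediate row(s).
Then INNER JOIN `papers t3` on link_id: keep only rows whose t2.link_id appears in t3.
Result: 2 row(s).

2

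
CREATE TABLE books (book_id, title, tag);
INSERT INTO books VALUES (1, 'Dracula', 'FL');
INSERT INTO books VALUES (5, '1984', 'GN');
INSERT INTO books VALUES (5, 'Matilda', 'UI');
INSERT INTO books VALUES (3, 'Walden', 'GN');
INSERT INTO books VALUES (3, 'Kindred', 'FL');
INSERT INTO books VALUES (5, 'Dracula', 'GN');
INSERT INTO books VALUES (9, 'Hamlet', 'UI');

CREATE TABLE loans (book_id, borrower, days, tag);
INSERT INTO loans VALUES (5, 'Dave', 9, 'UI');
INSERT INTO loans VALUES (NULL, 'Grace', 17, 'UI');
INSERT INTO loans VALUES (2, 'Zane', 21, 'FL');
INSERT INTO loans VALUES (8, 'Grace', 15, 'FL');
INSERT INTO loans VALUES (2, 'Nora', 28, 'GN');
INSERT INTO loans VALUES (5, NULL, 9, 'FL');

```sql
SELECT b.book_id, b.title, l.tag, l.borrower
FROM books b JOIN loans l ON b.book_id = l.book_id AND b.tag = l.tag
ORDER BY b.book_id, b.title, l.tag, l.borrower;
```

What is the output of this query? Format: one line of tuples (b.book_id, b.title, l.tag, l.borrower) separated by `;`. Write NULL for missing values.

(5, Matilda, UI, Dave)

INNER JOIN keeps only pairs where the ON condition holds.
Matching on b.book_id = l.book_id AND b.tag = l.tag. A NULL in a compared column never satisfies the condition.
- b row (book_id=1, tag=FL): no match → dropped.
- b row (book_id=5, tag=GN): no match → dropped.
- b row (book_id=5, tag=UI): matches 1 l row(s) → 1 output row(s).
- b row (book_id=3, tag=GN): no match → dropped.
- b row (book_id=3, tag=FL): no match → dropped.
- b row (book_id=5, tag=GN): no match → dropped.
- b row (book_id=9, tag=UI): no match → dropped.
After projecting and ordering:
b.book_id | b.title | l.tag | l.borrower
5 | Matilda | UI | Dave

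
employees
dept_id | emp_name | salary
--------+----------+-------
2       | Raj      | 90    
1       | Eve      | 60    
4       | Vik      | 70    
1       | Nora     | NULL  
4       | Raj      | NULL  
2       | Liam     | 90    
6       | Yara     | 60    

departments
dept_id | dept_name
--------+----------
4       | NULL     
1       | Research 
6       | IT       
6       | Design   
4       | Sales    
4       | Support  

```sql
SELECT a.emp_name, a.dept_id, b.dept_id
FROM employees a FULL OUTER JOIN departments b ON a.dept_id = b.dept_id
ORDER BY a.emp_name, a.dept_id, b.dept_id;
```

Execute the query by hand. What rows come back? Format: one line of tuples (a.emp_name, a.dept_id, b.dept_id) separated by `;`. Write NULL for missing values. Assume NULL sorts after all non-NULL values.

FULL OUTER JOIN keeps every row from both sides; unmatched rows get NULL for the other side's columns.
Matching on a.dept_id = b.dept_id.
- a (dept_id=2) has no partner → padded with NULL.
- a (dept_id=1) pairs with 1 row(s) of b.
- a (dept_id=4) pairs with 3 row(s) of b.
- a (dept_id=1) pairs with 1 row(s) of b.
- a (dept_id=4) pairs with 3 row(s) of b.
- a (dept_id=2) has no partner → padded with NULL.
- a (dept_id=6) pairs with 2 row(s) of b.

(Eve, 1, 1); (Liam, 2, NULL); (Nora, 1, 1); (Raj, 2, NULL); (Raj, 4, 4); (Raj, 4, 4); (Raj, 4, 4); (Vik, 4, 4); (Vik, 4, 4); (Vik, 4, 4); (Yara, 6, 6); (Yara, 6, 6)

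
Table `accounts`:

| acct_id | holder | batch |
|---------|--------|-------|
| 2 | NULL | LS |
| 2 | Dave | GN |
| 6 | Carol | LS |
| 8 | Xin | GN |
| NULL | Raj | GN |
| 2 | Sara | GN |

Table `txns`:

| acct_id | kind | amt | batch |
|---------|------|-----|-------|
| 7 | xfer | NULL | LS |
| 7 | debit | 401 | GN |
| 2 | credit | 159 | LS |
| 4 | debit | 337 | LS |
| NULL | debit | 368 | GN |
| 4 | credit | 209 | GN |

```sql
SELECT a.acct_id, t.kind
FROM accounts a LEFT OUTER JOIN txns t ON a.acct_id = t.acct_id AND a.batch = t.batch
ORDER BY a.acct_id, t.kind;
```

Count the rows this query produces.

6

LEFT JOIN keeps every row from `accounts`; unmatched rows get NULL for `txns`'s columns.
Matching on a.acct_id = t.acct_id AND a.batch = t.batch. A NULL in a compared column never satisfies the condition.
- a (acct_id=2, batch=LS) pairs with 1 row(s) of t.
- a (acct_id=2, batch=GN) has no partner → padded with NULL.
- a (acct_id=6, batch=LS) has no partner → padded with NULL.
- a (acct_id=8, batch=GN) has no partner → padded with NULL.
- a (acct_id=NULL, batch=GN) has no partner → padded with NULL.
- a (acct_id=2, batch=GN) has no partner → padded with NULL.
Total: 1 matched + 5 padded = 6 rows.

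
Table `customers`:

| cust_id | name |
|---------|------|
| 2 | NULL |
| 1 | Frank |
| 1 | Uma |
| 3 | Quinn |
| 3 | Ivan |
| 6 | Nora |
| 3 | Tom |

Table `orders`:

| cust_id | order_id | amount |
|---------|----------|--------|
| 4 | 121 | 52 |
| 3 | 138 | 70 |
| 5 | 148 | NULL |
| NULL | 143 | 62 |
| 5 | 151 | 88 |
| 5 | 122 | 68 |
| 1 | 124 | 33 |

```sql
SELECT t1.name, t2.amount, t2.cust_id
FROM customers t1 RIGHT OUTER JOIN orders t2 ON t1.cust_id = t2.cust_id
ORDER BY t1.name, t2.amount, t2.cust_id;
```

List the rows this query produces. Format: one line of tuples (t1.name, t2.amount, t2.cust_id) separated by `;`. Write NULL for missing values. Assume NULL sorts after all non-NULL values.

RIGHT JOIN keeps every row from `orders`; unmatched rows get NULL for `customers`'s columns.
Matching on t1.cust_id = t2.cust_id. A NULL in a compared column never satisfies the condition.
- t1[0] cust_id=2 → no match.
- t1[1] cust_id=1 → 1 match(es) in t2 → 1 row(s).
- t1[2] cust_id=1 → 1 match(es) in t2 → 1 row(s).
- t1[3] cust_id=3 → 1 match(es) in t2 → 1 row(s).
- t1[4] cust_id=3 → 1 match(es) in t2 → 1 row(s).
- t1[5] cust_id=6 → no match.
- t1[6] cust_id=3 → 1 match(es) in t2 → 1 row(s).
- plus 5 unmatched t2 row(s), each kept with NULL t1 columns.
After projecting and ordering:
t1.name | t2.amount | t2.cust_id
Frank | 33 | 1
Ivan | 70 | 3
Quinn | 70 | 3
Tom | 70 | 3
Uma | 33 | 1
NULL | 52 | 4
NULL | 62 | NULL
NULL | 68 | 5
NULL | 88 | 5
NULL | NULL | 5

(Frank, 33, 1); (Ivan, 70, 3); (Quinn, 70, 3); (Tom, 70, 3); (Uma, 33, 1); (NULL, 52, 4); (NULL, 62, NULL); (NULL, 68, 5); (NULL, 88, 5); (NULL, NULL, 5)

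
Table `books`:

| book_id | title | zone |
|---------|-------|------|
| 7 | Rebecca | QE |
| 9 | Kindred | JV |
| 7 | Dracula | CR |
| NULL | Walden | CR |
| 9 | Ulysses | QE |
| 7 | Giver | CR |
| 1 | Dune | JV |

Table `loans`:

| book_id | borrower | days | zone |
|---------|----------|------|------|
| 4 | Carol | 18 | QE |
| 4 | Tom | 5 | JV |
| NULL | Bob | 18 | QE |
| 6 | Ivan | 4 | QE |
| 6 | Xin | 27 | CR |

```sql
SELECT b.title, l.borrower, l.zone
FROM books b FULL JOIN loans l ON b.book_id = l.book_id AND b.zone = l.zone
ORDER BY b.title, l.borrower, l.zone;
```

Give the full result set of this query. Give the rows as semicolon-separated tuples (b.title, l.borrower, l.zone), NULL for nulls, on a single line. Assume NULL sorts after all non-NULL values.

FULL OUTER JOIN keeps every row from both sides; unmatched rows get NULL for the other side's columns.
Matching on b.book_id = l.book_id AND b.zone = l.zone. A NULL in a compared column never satisfies the condition.
- b[0] book_id=7, zone=QE → no match; kept with NULLs on the l side.
- b[1] book_id=9, zone=JV → no match; kept with NULLs on the l side.
- b[2] book_id=7, zone=CR → no match; kept with NULLs on the l side.
- b[3] book_id=NULL, zone=CR → no match; kept with NULLs on the l side.
- b[4] book_id=9, zone=QE → no match; kept with NULLs on the l side.
- b[5] book_id=7, zone=CR → no match; kept with NULLs on the l side.
- b[6] book_id=1, zone=JV → no match; kept with NULLs on the l side.
- 5 row(s) from l found no b partner → padded with NULL.

(Dracula, NULL, NULL); (Dune, NULL, NULL); (Giver, NULL, NULL); (Kindred, NULL, NULL); (Rebecca, NULL, NULL); (Ulysses, NULL, NULL); (Walden, NULL, NULL); (NULL, Bob, QE); (NULL, Carol, QE); (NULL, Ivan, QE); (NULL, Tom, JV); (NULL, Xin, CR)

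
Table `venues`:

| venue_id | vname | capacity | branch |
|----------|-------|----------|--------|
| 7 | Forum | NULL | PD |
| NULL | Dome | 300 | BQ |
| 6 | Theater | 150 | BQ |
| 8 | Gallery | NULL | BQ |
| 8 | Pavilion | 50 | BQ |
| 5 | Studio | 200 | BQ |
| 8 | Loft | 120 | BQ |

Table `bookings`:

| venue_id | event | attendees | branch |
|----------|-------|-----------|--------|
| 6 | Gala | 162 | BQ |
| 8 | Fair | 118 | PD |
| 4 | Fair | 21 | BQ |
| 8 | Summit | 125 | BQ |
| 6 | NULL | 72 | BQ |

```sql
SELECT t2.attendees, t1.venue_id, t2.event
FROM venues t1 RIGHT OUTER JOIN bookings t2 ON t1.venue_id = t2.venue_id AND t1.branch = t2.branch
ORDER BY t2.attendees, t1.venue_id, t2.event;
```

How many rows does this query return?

7

RIGHT JOIN keeps every row from `bookings`; unmatched rows get NULL for `venues`'s columns.
Matching on t1.venue_id = t2.venue_id AND t1.branch = t2.branch. A NULL in a compared column never satisfies the condition.
- t1 (venue_id=7, branch=PD) has no partner in t2.
- t1 (venue_id=NULL, branch=BQ) has no partner in t2.
- t1 (venue_id=6, branch=BQ) pairs with 2 row(s) of t2.
- t1 (venue_id=8, branch=BQ) pairs with 1 row(s) of t2.
- t1 (venue_id=8, branch=BQ) pairs with 1 row(s) of t2.
- t1 (venue_id=5, branch=BQ) has no partner in t2.
- t1 (venue_id=8, branch=BQ) pairs with 1 row(s) of t2.
- 2 row(s) from t2 found no t1 partner → padded with NULL.
Total: 5 matched + 2 padded = 7 rows.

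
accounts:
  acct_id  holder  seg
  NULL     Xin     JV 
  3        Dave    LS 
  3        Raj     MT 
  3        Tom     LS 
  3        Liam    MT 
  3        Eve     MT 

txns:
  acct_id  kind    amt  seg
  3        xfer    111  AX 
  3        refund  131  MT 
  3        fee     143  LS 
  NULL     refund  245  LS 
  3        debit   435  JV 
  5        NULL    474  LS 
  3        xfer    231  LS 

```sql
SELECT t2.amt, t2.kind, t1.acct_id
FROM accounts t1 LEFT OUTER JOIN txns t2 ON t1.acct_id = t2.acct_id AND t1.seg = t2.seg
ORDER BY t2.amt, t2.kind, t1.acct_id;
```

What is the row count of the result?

8

LEFT JOIN keeps every row from `accounts`; unmatched rows get NULL for `txns`'s columns.
Matching on t1.acct_id = t2.acct_id AND t1.seg = t2.seg. A NULL in a compared column never satisfies the condition.
- t1 (acct_id=NULL, seg=JV) has no partner → padded with NULL.
- t1 (acct_id=3, seg=LS) pairs with 2 row(s) of t2.
- t1 (acct_id=3, seg=MT) pairs with 1 row(s) of t2.
- t1 (acct_id=3, seg=LS) pairs with 2 row(s) of t2.
- t1 (acct_id=3, seg=MT) pairs with 1 row(s) of t2.
- t1 (acct_id=3, seg=MT) pairs with 1 row(s) of t2.
Total: 7 matched + 1 padded = 8 rows.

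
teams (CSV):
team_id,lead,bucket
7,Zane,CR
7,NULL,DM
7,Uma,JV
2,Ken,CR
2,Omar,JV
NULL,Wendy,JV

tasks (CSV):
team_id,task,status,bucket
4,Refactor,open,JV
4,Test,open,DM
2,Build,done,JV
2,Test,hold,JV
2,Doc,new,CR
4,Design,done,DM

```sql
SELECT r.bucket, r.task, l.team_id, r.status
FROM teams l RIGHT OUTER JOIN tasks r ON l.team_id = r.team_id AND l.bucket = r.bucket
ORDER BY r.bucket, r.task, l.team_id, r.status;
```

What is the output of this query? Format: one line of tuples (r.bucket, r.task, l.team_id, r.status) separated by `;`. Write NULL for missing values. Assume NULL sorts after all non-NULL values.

RIGHT JOIN keeps every row from `tasks`; unmatched rows get NULL for `teams`'s columns.
Matching on l.team_id = r.team_id AND l.bucket = r.bucket. A NULL in a compared column never satisfies the condition.
- l (team_id=7, bucket=CR) has no partner in r.
- l (team_id=7, bucket=DM) has no partner in r.
- l (team_id=7, bucket=JV) has no partner in r.
- l (team_id=2, bucket=CR) pairs with 1 row(s) of r.
- l (team_id=2, bucket=JV) pairs with 2 row(s) of r.
- l (team_id=NULL, bucket=JV) has no partner in r.
- plus 3 unmatched r row(s), each kept with NULL l columns.
After projecting and ordering:
r.bucket | r.task | l.team_id | r.status
CR | Doc | 2 | new
DM | Design | NULL | done
DM | Test | NULL | open
JV | Build | 2 | done
JV | Refactor | NULL | open
JV | Test | 2 | hold

(CR, Doc, 2, new); (DM, Design, NULL, done); (DM, Test, NULL, open); (JV, Build, 2, done); (JV, Refactor, NULL, open); (JV, Test, 2, hold)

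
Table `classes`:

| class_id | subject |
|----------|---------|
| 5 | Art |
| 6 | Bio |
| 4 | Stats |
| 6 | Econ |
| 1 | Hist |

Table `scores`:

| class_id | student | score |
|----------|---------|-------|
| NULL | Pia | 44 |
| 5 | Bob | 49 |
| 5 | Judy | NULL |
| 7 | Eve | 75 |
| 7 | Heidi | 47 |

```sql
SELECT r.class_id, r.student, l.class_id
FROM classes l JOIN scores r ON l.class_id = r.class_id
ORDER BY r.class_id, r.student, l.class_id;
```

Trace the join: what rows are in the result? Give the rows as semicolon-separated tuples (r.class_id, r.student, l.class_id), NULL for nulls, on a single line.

(5, Bob, 5); (5, Judy, 5)

INNER JOIN keeps only pairs where the ON condition holds.
Matching on l.class_id = r.class_id. A NULL in a compared column never satisfies the condition.
- class_id=5: 2 matching r row(s), so 2 row(s) emitted.
- class_id=6: no matching r row, dropped.
- class_id=4: no matching r row, dropped.
- class_id=6: no matching r row, dropped.
- class_id=1: no matching r row, dropped.
After projecting and ordering:
r.class_id | r.student | l.class_id
5 | Bob | 5
5 | Judy | 5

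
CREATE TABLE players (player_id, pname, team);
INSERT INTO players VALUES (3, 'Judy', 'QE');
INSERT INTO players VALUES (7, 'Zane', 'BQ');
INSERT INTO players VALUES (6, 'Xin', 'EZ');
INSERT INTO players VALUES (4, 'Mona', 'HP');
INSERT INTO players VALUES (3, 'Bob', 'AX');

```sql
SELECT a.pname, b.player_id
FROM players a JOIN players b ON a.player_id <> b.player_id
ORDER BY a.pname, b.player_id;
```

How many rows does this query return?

18

INNER JOIN keeps only pairs where the ON condition holds.
Matching on a.player_id <> b.player_id.
- a row (player_id=3): matches 3 b row(s) → 3 output row(s).
- a row (player_id=7): matches 4 b row(s) → 4 output row(s).
- a row (player_id=6): matches 4 b row(s) → 4 output row(s).
- a row (player_id=4): matches 4 b row(s) → 4 output row(s).
- a row (player_id=3): matches 3 b row(s) → 3 output row(s).
Total: 18 rows.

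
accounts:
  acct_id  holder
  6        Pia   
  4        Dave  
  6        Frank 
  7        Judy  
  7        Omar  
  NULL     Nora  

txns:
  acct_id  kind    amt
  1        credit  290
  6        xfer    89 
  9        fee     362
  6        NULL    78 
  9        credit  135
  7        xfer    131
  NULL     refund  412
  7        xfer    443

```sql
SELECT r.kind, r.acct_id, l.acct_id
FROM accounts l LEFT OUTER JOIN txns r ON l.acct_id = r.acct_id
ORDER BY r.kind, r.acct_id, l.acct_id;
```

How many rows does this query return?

LEFT JOIN keeps every row from `accounts`; unmatched rows get NULL for `txns`'s columns.
Matching on l.acct_id = r.acct_id. A NULL in a compared column never satisfies the condition.
- l row (acct_id=6): matches 2 r row(s) → 2 output row(s).
- l row (acct_id=4): no match → kept, r columns NULL.
- l row (acct_id=6): matches 2 r row(s) → 2 output row(s).
- l row (acct_id=7): matches 2 r row(s) → 2 output row(s).
- l row (acct_id=7): matches 2 r row(s) → 2 output row(s).
- l row (acct_id=NULL): no match → kept, r columns NULL.
Total: 8 matched + 2 padded = 10 rows.

10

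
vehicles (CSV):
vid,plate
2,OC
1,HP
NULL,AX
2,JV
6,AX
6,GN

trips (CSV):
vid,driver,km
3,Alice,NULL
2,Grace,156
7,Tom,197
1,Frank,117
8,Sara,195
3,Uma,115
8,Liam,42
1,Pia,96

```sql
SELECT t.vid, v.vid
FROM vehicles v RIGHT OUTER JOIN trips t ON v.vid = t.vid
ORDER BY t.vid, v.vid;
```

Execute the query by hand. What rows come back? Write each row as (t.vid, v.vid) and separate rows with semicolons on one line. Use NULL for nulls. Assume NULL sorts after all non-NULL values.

(1, 1); (1, 1); (2, 2); (2, 2); (3, NULL); (3, NULL); (7, NULL); (8, NULL); (8, NULL)

RIGHT JOIN keeps every row from `trips`; unmatched rows get NULL for `vehicles`'s columns.
Matching on v.vid = t.vid. A NULL in a compared column never satisfies the condition.
- v row (vid=2): matches 1 t row(s) → 1 output row(s).
- v row (vid=1): matches 2 t row(s) → 2 output row(s).
- v row (vid=NULL): no match.
- v row (vid=2): matches 1 t row(s) → 1 output row(s).
- v row (vid=6): no match.
- v row (vid=6): no match.
- plus 5 unmatched t row(s), each kept with NULL v columns.
After projecting and ordering:
t.vid | v.vid
1 | 1
1 | 1
2 | 2
2 | 2
3 | NULL
3 | NULL
7 | NULL
8 | NULL
8 | NULL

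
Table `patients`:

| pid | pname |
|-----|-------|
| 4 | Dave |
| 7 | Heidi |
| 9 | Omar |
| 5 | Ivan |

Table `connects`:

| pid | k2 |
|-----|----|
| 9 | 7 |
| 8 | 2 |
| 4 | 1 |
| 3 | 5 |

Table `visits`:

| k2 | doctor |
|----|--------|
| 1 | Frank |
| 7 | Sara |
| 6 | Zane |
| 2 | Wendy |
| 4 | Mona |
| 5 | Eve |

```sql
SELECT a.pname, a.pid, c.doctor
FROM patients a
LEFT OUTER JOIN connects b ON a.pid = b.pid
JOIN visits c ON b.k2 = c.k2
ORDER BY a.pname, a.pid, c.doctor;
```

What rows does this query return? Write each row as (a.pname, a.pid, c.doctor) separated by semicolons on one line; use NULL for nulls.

(Dave, 4, Frank); (Omar, 9, Sara)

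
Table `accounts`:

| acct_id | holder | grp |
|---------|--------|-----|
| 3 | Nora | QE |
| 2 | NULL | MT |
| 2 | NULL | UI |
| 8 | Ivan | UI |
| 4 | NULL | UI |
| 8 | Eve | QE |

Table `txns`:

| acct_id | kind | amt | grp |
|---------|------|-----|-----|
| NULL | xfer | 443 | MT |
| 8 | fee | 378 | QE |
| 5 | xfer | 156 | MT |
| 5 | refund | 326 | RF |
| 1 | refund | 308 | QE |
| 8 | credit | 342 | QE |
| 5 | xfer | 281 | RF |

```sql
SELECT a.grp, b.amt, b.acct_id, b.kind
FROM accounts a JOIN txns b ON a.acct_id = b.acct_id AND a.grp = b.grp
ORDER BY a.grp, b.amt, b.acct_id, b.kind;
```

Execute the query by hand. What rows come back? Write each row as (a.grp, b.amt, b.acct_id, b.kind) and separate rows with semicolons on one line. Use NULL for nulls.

INNER JOIN keeps only pairs where the ON condition holds.
Matching on a.acct_id = b.acct_id AND a.grp = b.grp. A NULL in a compared column never satisfies the condition.
- a row (acct_id=3, grp=QE): no match → dropped.
- a row (acct_id=2, grp=MT): no match → dropped.
- a row (acct_id=2, grp=UI): no match → dropped.
- a row (acct_id=8, grp=UI): no match → dropped.
- a row (acct_id=4, grp=UI): no match → dropped.
- a row (acct_id=8, grp=QE): matches 2 b row(s) → 2 output row(s).
After projecting and ordering:
a.grp | b.amt | b.acct_id | b.kind
QE | 342 | 8 | credit
QE | 378 | 8 | fee

(QE, 342, 8, credit); (QE, 378, 8, fee)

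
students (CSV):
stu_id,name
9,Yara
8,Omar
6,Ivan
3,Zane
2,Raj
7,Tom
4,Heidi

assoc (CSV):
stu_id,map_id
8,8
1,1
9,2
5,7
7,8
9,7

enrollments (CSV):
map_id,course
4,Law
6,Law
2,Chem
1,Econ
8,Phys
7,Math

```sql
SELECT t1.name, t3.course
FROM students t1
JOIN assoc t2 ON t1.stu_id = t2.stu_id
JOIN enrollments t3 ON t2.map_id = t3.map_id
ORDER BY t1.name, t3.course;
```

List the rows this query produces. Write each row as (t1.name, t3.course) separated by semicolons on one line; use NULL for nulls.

(Omar, Phys); (Tom, Phys); (Yara, Chem); (Yara, Math)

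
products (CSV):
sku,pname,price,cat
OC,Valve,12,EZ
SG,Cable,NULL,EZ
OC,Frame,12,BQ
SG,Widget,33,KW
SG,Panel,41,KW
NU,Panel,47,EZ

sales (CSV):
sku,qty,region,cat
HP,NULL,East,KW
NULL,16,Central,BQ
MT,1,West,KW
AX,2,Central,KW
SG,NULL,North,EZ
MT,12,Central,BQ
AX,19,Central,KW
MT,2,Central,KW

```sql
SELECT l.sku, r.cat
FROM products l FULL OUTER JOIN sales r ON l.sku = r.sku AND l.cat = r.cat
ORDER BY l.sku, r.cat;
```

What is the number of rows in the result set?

13

FULL OUTER JOIN keeps every row from both sides; unmatched rows get NULL for the other side's columns.
Matching on l.sku = r.sku AND l.cat = r.cat. A NULL in a compared column never satisfies the condition.
- l row (sku=OC, cat=EZ): no match → kept, r columns NULL.
- l row (sku=SG, cat=EZ): matches 1 r row(s) → 1 output row(s).
- l row (sku=OC, cat=BQ): no match → kept, r columns NULL.
- l row (sku=SG, cat=KW): no match → kept, r columns NULL.
- l row (sku=SG, cat=KW): no match → kept, r columns NULL.
- l row (sku=NU, cat=EZ): no match → kept, r columns NULL.
- 7 r row(s) had no l match → kept, l columns NULL.
Total: 1 matched + 12 padded = 13 rows.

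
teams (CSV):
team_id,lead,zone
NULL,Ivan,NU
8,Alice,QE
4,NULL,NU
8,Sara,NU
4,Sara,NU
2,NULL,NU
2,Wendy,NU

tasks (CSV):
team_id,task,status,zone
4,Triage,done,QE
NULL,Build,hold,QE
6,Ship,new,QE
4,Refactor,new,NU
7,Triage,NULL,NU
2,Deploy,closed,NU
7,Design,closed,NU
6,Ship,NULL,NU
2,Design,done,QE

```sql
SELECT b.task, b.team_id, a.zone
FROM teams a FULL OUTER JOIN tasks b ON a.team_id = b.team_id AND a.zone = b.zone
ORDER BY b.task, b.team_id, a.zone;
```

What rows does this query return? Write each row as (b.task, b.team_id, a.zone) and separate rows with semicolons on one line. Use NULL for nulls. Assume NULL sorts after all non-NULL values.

FULL OUTER JOIN keeps every row from both sides; unmatched rows get NULL for the other side's columns.
Matching on a.team_id = b.team_id AND a.zone = b.zone. A NULL in a compared column never satisfies the condition.
Matched pairs: 4; unmatched a rows kept: 3; unmatched b rows kept: 7.

(Build, NULL, NULL); (Deploy, 2, NU); (Deploy, 2, NU); (Design, 2, NULL); (Design, 7, NULL); (Refactor, 4, NU); (Refactor, 4, NU); (Ship, 6, NULL); (Ship, 6, NULL); (Triage, 4, NULL); (Triage, 7, NULL); (NULL, NULL, NU); (NULL, NULL, NU); (NULL, NULL, QE)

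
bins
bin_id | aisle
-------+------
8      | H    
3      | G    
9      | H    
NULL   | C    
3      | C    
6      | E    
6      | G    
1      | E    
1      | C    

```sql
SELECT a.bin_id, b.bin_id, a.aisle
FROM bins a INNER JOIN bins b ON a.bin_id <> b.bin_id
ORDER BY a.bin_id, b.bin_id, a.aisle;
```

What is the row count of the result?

50

INNER JOIN keeps only pairs where the ON condition holds.
Matching on a.bin_id <> b.bin_id. A NULL in a compared column never satisfies the condition.
- bin_id=8: 7 matching b row(s), so 7 row(s) emitted.
- bin_id=3: 6 matching b row(s), so 6 row(s) emitted.
- bin_id=9: 7 matching b row(s), so 7 row(s) emitted.
- bin_id=NULL: no matching b row, dropped.
- bin_id=3: 6 matching b row(s), so 6 row(s) emitted.
- bin_id=6: 6 matching b row(s), so 6 row(s) emitted.
- bin_id=6: 6 matching b row(s), so 6 row(s) emitted.
- bin_id=1: 6 matching b row(s), so 6 row(s) emitted.
- bin_id=1: 6 matching b row(s), so 6 row(s) emitted.
Total: 50 rows.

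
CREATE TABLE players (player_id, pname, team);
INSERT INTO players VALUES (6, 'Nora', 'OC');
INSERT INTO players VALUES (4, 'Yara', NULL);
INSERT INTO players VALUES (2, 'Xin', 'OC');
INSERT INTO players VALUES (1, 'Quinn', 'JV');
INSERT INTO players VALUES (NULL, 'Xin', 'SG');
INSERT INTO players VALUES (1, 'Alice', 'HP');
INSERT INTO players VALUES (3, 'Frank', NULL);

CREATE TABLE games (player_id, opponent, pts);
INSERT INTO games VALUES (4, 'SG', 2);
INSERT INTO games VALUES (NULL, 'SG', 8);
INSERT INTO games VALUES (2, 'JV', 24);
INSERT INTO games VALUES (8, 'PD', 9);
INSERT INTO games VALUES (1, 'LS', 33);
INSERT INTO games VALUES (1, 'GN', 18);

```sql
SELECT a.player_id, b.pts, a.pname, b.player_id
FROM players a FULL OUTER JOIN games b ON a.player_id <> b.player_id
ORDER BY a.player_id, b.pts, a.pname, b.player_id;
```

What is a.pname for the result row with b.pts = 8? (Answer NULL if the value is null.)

NULL

FULL OUTER JOIN keeps every row from both sides; unmatched rows get NULL for the other side's columns.
Matching on a.player_id <> b.player_id. A NULL in a compared column never satisfies the condition.
- a (player_id=6) pairs with 5 row(s) of b.
- a (player_id=4) pairs with 4 row(s) of b.
- a (player_id=2) pairs with 4 row(s) of b.
- a (player_id=1) pairs with 3 row(s) of b.
- a (player_id=NULL) has no partner → padded with NULL.
- a (player_id=1) pairs with 3 row(s) of b.
- a (player_id=3) pairs with 5 row(s) of b.
- plus 1 unmatched b row(s), each kept with NULL a columns.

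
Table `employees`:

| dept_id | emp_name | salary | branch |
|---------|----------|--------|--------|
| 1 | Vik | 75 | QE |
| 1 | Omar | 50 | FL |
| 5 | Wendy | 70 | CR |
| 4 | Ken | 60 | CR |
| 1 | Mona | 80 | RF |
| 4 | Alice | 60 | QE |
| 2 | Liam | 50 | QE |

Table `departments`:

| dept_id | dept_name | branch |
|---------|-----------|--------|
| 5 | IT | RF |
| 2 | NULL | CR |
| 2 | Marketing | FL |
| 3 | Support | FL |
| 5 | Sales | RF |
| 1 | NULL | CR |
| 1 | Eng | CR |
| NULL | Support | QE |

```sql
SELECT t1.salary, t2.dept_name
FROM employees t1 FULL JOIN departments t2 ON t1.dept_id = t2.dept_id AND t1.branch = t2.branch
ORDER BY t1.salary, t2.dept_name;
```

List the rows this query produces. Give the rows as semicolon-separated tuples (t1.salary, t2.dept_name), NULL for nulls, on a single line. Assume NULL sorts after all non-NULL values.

(50, NULL); (50, NULL); (60, NULL); (60, NULL); (70, NULL); (75, NULL); (80, NULL); (NULL, Eng); (NULL, IT); (NULL, Marketing); (NULL, Sales); (NULL, Support); (NULL, Support); (NULL, NULL); (NULL, NULL)

FULL OUTER JOIN keeps every row from both sides; unmatched rows get NULL for the other side's columns.
Matching on t1.dept_id = t2.dept_id AND t1.branch = t2.branch. A NULL in a compared column never satisfies the condition.
- t1 (dept_id=1, branch=QE) has no partner → padded with NULL.
- t1 (dept_id=1, branch=FL) has no partner → padded with NULL.
- t1 (dept_id=5, branch=CR) has no partner → padded with NULL.
- t1 (dept_id=4, branch=CR) has no partner → padded with NULL.
- t1 (dept_id=1, branch=RF) has no partner → padded with NULL.
- t1 (dept_id=4, branch=QE) has no partner → padded with NULL.
- t1 (dept_id=2, branch=QE) has no partner → padded with NULL.
- 8 t2 row(s) had no t1 match → kept, t1 columns NULL.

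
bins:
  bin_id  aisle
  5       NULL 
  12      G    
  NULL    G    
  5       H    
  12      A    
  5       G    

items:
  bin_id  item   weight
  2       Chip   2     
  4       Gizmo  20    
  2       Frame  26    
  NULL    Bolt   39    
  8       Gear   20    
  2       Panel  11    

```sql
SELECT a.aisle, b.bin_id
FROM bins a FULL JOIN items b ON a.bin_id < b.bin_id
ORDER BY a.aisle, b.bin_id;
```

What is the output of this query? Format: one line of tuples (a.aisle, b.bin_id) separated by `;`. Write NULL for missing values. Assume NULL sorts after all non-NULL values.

FULL OUTER JOIN keeps every row from both sides; unmatched rows get NULL for the other side's columns.
Matching on a.bin_id < b.bin_id. A NULL in a compared column never satisfies the condition.
- bin_id=5: 1 matching b row(s), so 1 row(s) emitted.
- bin_id=12: no b row matches, row kept with b columns NULL.
- bin_id=NULL: no b row matches, row kept with b columns NULL.
- bin_id=5: 1 matching b row(s), so 1 row(s) emitted.
- bin_id=12: no b row matches, row kept with b columns NULL.
- bin_id=5: 1 matching b row(s), so 1 row(s) emitted.
- plus 5 unmatched b row(s), each kept with NULL a columns.

(A, NULL); (G, 8); (G, NULL); (G, NULL); (H, 8); (NULL, 2); (NULL, 2); (NULL, 2); (NULL, 4); (NULL, 8); (NULL, NULL)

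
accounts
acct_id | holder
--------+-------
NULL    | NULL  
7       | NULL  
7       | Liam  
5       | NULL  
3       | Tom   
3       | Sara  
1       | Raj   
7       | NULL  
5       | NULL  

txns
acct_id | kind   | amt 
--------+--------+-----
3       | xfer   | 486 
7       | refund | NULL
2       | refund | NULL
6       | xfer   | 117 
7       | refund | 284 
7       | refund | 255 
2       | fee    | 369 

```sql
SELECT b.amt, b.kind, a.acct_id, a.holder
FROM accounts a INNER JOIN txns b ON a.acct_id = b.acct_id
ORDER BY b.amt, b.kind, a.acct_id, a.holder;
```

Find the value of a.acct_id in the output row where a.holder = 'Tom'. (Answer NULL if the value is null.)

INNER JOIN keeps only pairs where the ON condition holds.
Matching on a.acct_id = b.acct_id. A NULL in a compared column never satisfies the condition.
- a row (acct_id=NULL): no match → dropped.
- a row (acct_id=7): matches 3 b row(s) → 3 output row(s).
- a row (acct_id=7): matches 3 b row(s) → 3 output row(s).
- a row (acct_id=5): no match → dropped.
- a row (acct_id=3): matches 1 b row(s) → 1 output row(s).
- a row (acct_id=3): matches 1 b row(s) → 1 output row(s).
- a row (acct_id=1): no match → dropped.
- a row (acct_id=7): matches 3 b row(s) → 3 output row(s).
- a row (acct_id=5): no match → dropped.

3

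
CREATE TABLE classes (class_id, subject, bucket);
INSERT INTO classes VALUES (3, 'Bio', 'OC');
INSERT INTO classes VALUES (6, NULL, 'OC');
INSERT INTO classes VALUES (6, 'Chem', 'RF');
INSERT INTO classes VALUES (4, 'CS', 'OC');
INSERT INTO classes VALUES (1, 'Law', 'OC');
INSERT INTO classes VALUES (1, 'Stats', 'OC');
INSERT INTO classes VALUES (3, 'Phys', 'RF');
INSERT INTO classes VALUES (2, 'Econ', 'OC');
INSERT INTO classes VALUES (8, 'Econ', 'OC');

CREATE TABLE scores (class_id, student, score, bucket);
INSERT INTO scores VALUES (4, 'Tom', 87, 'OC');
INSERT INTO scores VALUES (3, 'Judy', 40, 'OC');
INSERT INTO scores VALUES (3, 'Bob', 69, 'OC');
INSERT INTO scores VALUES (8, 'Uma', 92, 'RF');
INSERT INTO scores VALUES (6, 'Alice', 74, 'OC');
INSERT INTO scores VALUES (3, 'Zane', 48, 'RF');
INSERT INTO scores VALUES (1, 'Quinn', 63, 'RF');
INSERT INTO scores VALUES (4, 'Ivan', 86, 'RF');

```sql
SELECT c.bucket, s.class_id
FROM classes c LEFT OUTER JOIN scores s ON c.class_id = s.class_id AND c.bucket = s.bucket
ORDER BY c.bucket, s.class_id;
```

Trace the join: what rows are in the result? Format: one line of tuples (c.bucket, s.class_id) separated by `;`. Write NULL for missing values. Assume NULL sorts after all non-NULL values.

(OC, 3); (OC, 3); (OC, 4); (OC, 6); (OC, NULL); (OC, NULL); (OC, NULL); (OC, NULL); (RF, 3); (RF, NULL)

LEFT JOIN keeps every row from `classes`; unmatched rows get NULL for `scores`'s columns.
Matching on c.class_id = s.class_id AND c.bucket = s.bucket.
- c row (class_id=3, bucket=OC): matches 2 s row(s) → 2 output row(s).
- c row (class_id=6, bucket=OC): matches 1 s row(s) → 1 output row(s).
- c row (class_id=6, bucket=RF): no match → kept, s columns NULL.
- c row (class_id=4, bucket=OC): matches 1 s row(s) → 1 output row(s).
- c row (class_id=1, bucket=OC): no match → kept, s columns NULL.
- c row (class_id=1, bucket=OC): no match → kept, s columns NULL.
- c row (class_id=3, bucket=RF): matches 1 s row(s) → 1 output row(s).
- c row (class_id=2, bucket=OC): no match → kept, s columns NULL.
- c row (class_id=8, bucket=OC): no match → kept, s columns NULL.
After projecting and ordering:
c.bucket | s.class_id
OC | 3
OC | 3
OC | 4
OC | 6
OC | NULL
OC | NULL
OC | NULL
OC | NULL
RF | 3
RF | NULL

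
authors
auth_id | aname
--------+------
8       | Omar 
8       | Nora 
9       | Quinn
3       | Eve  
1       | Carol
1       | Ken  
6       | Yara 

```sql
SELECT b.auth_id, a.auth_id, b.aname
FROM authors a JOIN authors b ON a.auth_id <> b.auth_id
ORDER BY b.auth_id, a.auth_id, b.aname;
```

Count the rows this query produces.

38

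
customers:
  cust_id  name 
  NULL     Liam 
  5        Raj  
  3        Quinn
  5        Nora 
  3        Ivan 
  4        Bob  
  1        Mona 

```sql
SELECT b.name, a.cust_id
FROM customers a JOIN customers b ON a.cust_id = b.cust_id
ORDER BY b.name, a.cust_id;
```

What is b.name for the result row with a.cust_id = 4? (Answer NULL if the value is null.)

Bob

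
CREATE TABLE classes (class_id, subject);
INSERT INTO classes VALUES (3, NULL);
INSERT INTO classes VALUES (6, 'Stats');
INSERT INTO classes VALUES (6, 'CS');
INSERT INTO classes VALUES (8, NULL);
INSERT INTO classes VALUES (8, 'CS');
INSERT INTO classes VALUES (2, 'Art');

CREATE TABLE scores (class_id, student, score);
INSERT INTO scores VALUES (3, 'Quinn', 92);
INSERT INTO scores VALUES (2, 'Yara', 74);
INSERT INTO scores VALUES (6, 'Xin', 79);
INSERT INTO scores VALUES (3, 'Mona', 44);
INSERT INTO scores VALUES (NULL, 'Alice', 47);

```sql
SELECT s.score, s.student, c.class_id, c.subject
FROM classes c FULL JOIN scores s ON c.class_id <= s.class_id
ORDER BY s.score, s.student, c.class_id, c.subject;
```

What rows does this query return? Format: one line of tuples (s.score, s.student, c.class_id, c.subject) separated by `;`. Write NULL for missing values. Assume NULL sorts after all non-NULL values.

(44, Mona, 2, Art); (44, Mona, 3, NULL); (47, Alice, NULL, NULL); (74, Yara, 2, Art); (79, Xin, 2, Art); (79, Xin, 3, NULL); (79, Xin, 6, CS); (79, Xin, 6, Stats); (92, Quinn, 2, Art); (92, Quinn, 3, NULL); (NULL, NULL, 8, CS); (NULL, NULL, 8, NULL)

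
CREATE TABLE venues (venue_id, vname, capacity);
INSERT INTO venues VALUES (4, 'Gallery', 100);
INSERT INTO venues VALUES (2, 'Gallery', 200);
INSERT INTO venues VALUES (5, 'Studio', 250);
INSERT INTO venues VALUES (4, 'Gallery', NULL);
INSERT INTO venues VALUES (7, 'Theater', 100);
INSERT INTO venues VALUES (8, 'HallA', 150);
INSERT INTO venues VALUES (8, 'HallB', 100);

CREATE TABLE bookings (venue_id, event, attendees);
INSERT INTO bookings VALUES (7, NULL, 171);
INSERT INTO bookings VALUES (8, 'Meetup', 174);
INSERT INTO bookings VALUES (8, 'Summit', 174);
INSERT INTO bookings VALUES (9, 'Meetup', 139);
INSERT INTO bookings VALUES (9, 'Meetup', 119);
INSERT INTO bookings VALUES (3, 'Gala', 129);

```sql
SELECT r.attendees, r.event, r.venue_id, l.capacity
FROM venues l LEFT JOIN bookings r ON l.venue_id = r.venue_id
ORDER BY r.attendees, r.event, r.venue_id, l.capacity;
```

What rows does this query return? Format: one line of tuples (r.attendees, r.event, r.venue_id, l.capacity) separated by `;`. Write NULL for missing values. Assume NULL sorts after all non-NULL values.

(171, NULL, 7, 100); (174, Meetup, 8, 100); (174, Meetup, 8, 150); (174, Summit, 8, 100); (174, Summit, 8, 150); (NULL, NULL, NULL, 100); (NULL, NULL, NULL, 200); (NULL, NULL, NULL, 250); (NULL, NULL, NULL, NULL)

LEFT JOIN keeps every row from `venues`; unmatched rows get NULL for `bookings`'s columns.
Matching on l.venue_id = r.venue_id.
Matched pairs: 5; unmatched l rows kept: 4.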